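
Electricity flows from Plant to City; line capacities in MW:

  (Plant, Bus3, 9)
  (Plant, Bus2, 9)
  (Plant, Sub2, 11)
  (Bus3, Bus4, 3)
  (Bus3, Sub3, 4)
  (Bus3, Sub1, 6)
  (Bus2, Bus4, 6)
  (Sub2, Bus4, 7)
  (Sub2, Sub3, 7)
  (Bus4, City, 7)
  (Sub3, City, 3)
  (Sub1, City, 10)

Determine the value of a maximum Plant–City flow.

16

Augment Plant→Bus3→Bus4→City: bottleneck 3, flow now 3.
Augment Plant→Bus3→Sub3→City: bottleneck 3, flow now 6.
Augment Plant→Bus3→Sub1→City: bottleneck 3, flow now 9.
Augment Plant→Bus2→Bus4→City: bottleneck 4, flow now 13.
Augment Plant→Bus2→Bus4→Bus3→Sub1→City: bottleneck 2, flow now 15. (uses reverse residual edge)
Augment Plant→Sub2→Bus4→Bus3→Sub1→City: bottleneck 1, flow now 16. (uses reverse residual edge)
No augmenting path remains; maximum flow = 16.
In the residual graph, reachable from Plant: {Plant, Bus3, Bus2, Sub2, Bus4, Sub3}.
Min-cut edges: Bus3→Sub1 (6), Bus4→City (7), Sub3→City (3); capacity 6 + 7 + 3 = 16.
This cut is saturated, so no flow can exceed 16.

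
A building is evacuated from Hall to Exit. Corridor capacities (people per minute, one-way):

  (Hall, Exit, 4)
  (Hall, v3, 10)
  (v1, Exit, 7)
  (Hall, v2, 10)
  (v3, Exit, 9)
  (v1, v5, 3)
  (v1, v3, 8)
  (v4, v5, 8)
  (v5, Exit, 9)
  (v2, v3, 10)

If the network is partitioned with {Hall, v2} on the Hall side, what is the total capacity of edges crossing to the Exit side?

Edges leaving {Hall, v2}: Hall→v3 (10), Hall→Exit (4), v2→v3 (10).
Cut capacity = 10 + 4 + 10 = 24.

24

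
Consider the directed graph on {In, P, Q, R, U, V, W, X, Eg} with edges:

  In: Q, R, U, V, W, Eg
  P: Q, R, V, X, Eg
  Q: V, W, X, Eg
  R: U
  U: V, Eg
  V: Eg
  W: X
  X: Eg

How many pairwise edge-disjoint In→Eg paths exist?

5

Assign every edge capacity 1; by Menger, the answer equals the max flow.
Path In→Eg (+1); total 1.
Path In→Q→Eg (+1); total 2.
Path In→U→Eg (+1); total 3.
Path In→V→Eg (+1); total 4.
Path In→W→X→Eg (+1); total 5.
No residual In→Eg path; max flow = 5.
Certifying cut of size 5: {In→Eg, In→Q, In→W, U→Eg, V→Eg}.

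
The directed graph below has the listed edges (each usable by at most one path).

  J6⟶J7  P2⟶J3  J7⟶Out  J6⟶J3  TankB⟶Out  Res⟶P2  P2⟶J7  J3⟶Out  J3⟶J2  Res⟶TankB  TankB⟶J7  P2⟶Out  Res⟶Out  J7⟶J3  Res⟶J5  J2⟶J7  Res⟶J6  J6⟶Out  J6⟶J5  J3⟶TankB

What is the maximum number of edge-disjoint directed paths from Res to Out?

4

Assign every edge capacity 1; by Menger, the answer equals the max flow.
Path Res→Out (+1); total 1.
Path Res→TankB→Out (+1); total 2.
Path Res→J6→Out (+1); total 3.
Path Res→P2→Out (+1); total 4.
No residual Res→Out path; max flow = 4.
Certifying cut of size 4: {Res→J6, Res→Out, Res→P2, Res→TankB}.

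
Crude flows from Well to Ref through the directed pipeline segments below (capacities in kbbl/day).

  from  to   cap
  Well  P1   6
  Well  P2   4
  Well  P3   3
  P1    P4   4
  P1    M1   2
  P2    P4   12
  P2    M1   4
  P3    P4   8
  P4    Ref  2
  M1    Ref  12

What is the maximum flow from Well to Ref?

Augment Well→P1→P4→Ref: bottleneck 2, flow now 2.
Augment Well→P1→M1→Ref: bottleneck 2, flow now 4.
Augment Well→P2→M1→Ref: bottleneck 4, flow now 8.
No augmenting path remains; maximum flow = 8.
In the residual graph, reachable from Well: {Well, P1, P3, P4}.
Min-cut edges: Well→P2 (4), P1→M1 (2), P4→Ref (2); capacity 4 + 2 + 2 = 8.
This cut is saturated, so no flow can exceed 8.

8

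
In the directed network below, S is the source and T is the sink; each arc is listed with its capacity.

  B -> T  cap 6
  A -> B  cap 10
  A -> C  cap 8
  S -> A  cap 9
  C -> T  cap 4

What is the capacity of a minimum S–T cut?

9

Augment S→A→B→T: bottleneck 6, flow now 6.
Augment S→A→C→T: bottleneck 3, flow now 9.
No augmenting path remains; maximum flow = 9.
By max-flow min-cut, the minimum cut capacity equals the max flow.
In the residual graph, reachable from S: {S}.
Min-cut edges: S→A (9); capacity 9 = 9.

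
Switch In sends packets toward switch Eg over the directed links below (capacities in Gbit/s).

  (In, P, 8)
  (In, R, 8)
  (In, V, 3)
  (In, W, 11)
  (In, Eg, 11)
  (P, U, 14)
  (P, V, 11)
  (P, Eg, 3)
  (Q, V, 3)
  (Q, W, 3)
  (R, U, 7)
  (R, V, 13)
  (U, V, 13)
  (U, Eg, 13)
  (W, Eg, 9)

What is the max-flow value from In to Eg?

35

Augment In→Eg: bottleneck 11, flow now 11.
Augment In→P→Eg: bottleneck 3, flow now 14.
Augment In→W→Eg: bottleneck 9, flow now 23.
Augment In→P→U→Eg: bottleneck 5, flow now 28.
Augment In→R→U→Eg: bottleneck 7, flow now 35.
No augmenting path remains; maximum flow = 35.
In the residual graph, reachable from In: {In, R, V, W}.
Min-cut edges: In→P (8), In→Eg (11), R→U (7), W→Eg (9); capacity 8 + 11 + 7 + 9 = 35.
This cut is saturated, so no flow can exceed 35.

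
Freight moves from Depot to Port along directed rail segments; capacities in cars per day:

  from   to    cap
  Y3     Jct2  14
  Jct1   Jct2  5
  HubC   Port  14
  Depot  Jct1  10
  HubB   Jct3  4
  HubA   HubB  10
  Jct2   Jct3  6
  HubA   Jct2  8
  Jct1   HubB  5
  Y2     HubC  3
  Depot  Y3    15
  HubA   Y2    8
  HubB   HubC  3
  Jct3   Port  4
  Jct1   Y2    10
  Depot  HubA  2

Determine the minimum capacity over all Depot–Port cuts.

10

Augment Depot→HubA→HubB→HubC→Port: bottleneck 2, flow now 2.
Augment Depot→Jct1→HubB→HubC→Port: bottleneck 1, flow now 3.
Augment Depot→Jct1→HubB→Jct3→Port: bottleneck 4, flow now 7.
Augment Depot→Jct1→Y2→HubC→Port: bottleneck 3, flow now 10.
No augmenting path remains; maximum flow = 10.
By max-flow min-cut, the minimum cut capacity equals the max flow.
In the residual graph, reachable from Depot: {Depot, HubA, Jct1, Y3, HubB, Jct2, Y2, Jct3}.
Min-cut edges: HubB→HubC (3), Y2→HubC (3), Jct3→Port (4); capacity 3 + 3 + 4 = 10.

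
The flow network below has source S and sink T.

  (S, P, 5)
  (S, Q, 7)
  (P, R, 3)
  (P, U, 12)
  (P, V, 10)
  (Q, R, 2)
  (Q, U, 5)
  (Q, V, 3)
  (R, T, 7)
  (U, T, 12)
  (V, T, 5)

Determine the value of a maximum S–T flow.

Augment S→P→R→T: bottleneck 3, flow now 3.
Augment S→P→U→T: bottleneck 2, flow now 5.
Augment S→Q→R→T: bottleneck 2, flow now 7.
Augment S→Q→U→T: bottleneck 5, flow now 12.
No augmenting path remains; maximum flow = 12.
In the residual graph, reachable from S: {S}.
Min-cut edges: S→P (5), S→Q (7); capacity 5 + 7 = 12.
This cut is saturated, so no flow can exceed 12.

12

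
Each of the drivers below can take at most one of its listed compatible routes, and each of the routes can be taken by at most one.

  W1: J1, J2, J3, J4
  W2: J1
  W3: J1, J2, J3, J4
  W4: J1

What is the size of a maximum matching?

3

Unit-capacity flow: source→left, listed edges, right→sink; max matching = max flow.
Augmenting path W1→J1 (+1); matched 1.
Augmenting path W3→J2 (+1); matched 2.
Augmenting path W2→J1→W1→J3 (+1); matched 3.
No augmenting path remains; maximum matching = 3.
König certificate: {W1, W3, J1} is a vertex cover of size 3 (every listed pair touches it), so no matching can be larger.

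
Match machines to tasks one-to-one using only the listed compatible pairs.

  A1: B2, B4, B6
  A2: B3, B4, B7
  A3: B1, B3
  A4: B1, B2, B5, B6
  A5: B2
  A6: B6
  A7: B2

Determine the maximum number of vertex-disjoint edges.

Unit-capacity flow: source→left, listed edges, right→sink; max matching = max flow.
Augmenting path A1→B2 (+1); matched 1.
Augmenting path A2→B3 (+1); matched 2.
Augmenting path A3→B1 (+1); matched 3.
Augmenting path A4→B5 (+1); matched 4.
Augmenting path A6→B6 (+1); matched 5.
Augmenting path A5→B2→A1→B4 (+1); matched 6.
No augmenting path remains; maximum matching = 6.
König certificate: {A1, A2, A3, A4, A6, B2} is a vertex cover of size 6 (every listed pair touches it), so no matching can be larger.

6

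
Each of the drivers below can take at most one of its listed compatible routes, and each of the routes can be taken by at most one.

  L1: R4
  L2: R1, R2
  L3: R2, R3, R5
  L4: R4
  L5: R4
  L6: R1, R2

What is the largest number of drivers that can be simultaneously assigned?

Unit-capacity flow: source→left, listed edges, right→sink; max matching = max flow.
Augmenting path L1→R4 (+1); matched 1.
Augmenting path L2→R1 (+1); matched 2.
Augmenting path L3→R2 (+1); matched 3.
Augmenting path L6→R2→L3→R3 (+1); matched 4.
No augmenting path remains; maximum matching = 4.
König certificate: {L2, L3, L6, R4} is a vertex cover of size 4 (every listed pair touches it), so no matching can be larger.

4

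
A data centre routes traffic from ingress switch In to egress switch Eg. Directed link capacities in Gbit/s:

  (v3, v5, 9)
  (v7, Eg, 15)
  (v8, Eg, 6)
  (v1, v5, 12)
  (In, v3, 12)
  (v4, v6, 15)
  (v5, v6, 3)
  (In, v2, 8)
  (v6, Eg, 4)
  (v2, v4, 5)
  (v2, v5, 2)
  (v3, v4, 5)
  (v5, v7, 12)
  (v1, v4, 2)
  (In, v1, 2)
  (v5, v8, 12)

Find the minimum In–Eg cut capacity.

17

Augment In→v1→v4→v6→Eg: bottleneck 2, flow now 2.
Augment In→v2→v4→v6→Eg: bottleneck 2, flow now 4.
Augment In→v2→v5→v7→Eg: bottleneck 2, flow now 6.
Augment In→v3→v5→v7→Eg: bottleneck 9, flow now 15.
Augment In→v2→v4→v1→v5→v7→Eg: bottleneck 1, flow now 16. (uses reverse residual edge)
Augment In→v2→v4→v1→v5→v8→Eg: bottleneck 1, flow now 17. (uses reverse residual edge)
No augmenting path remains; maximum flow = 17.
By max-flow min-cut, the minimum cut capacity equals the max flow.
In the residual graph, reachable from In: {In, v2, v3, v4, v6}.
Min-cut edges: In→v1 (2), v2→v5 (2), v3→v5 (9), v6→Eg (4); capacity 2 + 2 + 9 + 4 = 17.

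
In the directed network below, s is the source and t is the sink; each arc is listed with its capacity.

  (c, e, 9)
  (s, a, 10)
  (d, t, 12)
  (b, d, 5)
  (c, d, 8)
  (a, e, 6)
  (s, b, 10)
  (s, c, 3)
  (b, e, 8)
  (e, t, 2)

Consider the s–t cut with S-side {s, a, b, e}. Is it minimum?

Given cut capacity: 3 + 5 + 2 = 10.
Augment s→a→e→t: bottleneck 2, flow now 2.
Augment s→b→d→t: bottleneck 5, flow now 7.
Augment s→c→d→t: bottleneck 3, flow now 10.
No augmenting path remains; maximum flow = 10.
Cut capacity 10 equals the max flow, so it is a minimum cut.

Yes — it is a minimum cut (capacity 10).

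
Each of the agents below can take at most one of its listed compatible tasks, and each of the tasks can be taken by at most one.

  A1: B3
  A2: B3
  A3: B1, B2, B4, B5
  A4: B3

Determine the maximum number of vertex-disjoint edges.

Unit-capacity flow: source→left, listed edges, right→sink; max matching = max flow.
Augmenting path A1→B3 (+1); matched 1.
Augmenting path A3→B1 (+1); matched 2.
No augmenting path remains; maximum matching = 2.
König certificate: {A3, B3} is a vertex cover of size 2 (every listed pair touches it), so no matching can be larger.

2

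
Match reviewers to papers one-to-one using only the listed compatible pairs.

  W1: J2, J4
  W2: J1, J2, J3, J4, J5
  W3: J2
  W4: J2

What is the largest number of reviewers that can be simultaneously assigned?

Unit-capacity flow: source→left, listed edges, right→sink; max matching = max flow.
Augmenting path W1→J2 (+1); matched 1.
Augmenting path W2→J1 (+1); matched 2.
Augmenting path W3→J2→W1→J4 (+1); matched 3.
No augmenting path remains; maximum matching = 3.
König certificate: {W1, W2, J2} is a vertex cover of size 3 (every listed pair touches it), so no matching can be larger.

3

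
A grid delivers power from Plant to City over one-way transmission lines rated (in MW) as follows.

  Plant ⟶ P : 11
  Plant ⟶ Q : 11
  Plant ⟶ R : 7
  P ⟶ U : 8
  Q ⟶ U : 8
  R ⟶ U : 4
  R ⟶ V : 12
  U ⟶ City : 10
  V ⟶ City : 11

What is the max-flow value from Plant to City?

Augment Plant→P→U→City: bottleneck 8, flow now 8.
Augment Plant→Q→U→City: bottleneck 2, flow now 10.
Augment Plant→R→V→City: bottleneck 7, flow now 17.
No augmenting path remains; maximum flow = 17.
In the residual graph, reachable from Plant: {Plant, P, Q, U}.
Min-cut edges: Plant→R (7), U→City (10); capacity 7 + 10 = 17.
This cut is saturated, so no flow can exceed 17.

17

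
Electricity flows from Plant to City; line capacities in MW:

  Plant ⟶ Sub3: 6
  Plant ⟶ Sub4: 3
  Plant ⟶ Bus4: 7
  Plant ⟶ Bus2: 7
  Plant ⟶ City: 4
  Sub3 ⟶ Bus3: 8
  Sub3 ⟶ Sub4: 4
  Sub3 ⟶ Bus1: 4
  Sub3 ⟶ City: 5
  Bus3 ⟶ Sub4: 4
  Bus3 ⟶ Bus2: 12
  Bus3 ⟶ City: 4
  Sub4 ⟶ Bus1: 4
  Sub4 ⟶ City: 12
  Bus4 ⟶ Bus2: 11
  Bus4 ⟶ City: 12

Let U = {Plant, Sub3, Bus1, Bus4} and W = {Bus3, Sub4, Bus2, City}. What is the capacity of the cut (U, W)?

54

Edges leaving {Plant, Sub3, Bus1, Bus4}: Plant→Sub4 (3), Plant→Bus2 (7), Plant→City (4), Sub3→Bus3 (8), Sub3→Sub4 (4), Sub3→City (5), Bus4→Bus2 (11), Bus4→City (12).
Cut capacity = 3 + 7 + 4 + 8 + 4 + 5 + 11 + 12 = 54.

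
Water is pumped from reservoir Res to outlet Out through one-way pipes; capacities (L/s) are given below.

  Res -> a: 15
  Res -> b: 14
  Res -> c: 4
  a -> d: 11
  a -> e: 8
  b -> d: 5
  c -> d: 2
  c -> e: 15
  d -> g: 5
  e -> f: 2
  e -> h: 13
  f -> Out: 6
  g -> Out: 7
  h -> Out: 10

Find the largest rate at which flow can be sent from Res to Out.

17

Augment Res→a→d→g→Out: bottleneck 5, flow now 5.
Augment Res→a→e→f→Out: bottleneck 2, flow now 7.
Augment Res→a→e→h→Out: bottleneck 6, flow now 13.
Augment Res→c→e→h→Out: bottleneck 4, flow now 17.
No augmenting path remains; maximum flow = 17.
In the residual graph, reachable from Res: {Res, a, b, d}.
Min-cut edges: Res→c (4), a→e (8), d→g (5); capacity 4 + 8 + 5 = 17.
This cut is saturated, so no flow can exceed 17.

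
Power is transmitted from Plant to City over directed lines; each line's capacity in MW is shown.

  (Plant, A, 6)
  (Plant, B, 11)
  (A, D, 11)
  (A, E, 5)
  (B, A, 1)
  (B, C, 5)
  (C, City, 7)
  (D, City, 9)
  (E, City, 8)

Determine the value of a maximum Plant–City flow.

12

Augment Plant→A→D→City: bottleneck 6, flow now 6.
Augment Plant→B→C→City: bottleneck 5, flow now 11.
Augment Plant→B→A→D→City: bottleneck 1, flow now 12.
No augmenting path remains; maximum flow = 12.
In the residual graph, reachable from Plant: {Plant, B}.
Min-cut edges: Plant→A (6), B→A (1), B→C (5); capacity 6 + 1 + 5 = 12.
This cut is saturated, so no flow can exceed 12.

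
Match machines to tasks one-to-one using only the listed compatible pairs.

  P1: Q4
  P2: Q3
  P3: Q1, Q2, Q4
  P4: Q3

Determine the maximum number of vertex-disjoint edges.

Unit-capacity flow: source→left, listed edges, right→sink; max matching = max flow.
Augmenting path P1→Q4 (+1); matched 1.
Augmenting path P2→Q3 (+1); matched 2.
Augmenting path P3→Q1 (+1); matched 3.
No augmenting path remains; maximum matching = 3.
König certificate: {P1, P3, Q3} is a vertex cover of size 3 (every listed pair touches it), so no matching can be larger.

3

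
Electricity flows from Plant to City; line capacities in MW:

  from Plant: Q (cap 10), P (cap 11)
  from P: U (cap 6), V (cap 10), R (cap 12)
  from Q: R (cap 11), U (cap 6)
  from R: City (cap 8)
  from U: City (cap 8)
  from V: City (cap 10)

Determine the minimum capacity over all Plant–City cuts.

Augment Plant→P→R→City: bottleneck 8, flow now 8.
Augment Plant→P→U→City: bottleneck 3, flow now 11.
Augment Plant→Q→U→City: bottleneck 5, flow now 16.
Augment Plant→Q→R→P→V→City: bottleneck 5, flow now 21. (uses reverse residual edge)
No augmenting path remains; maximum flow = 21.
By max-flow min-cut, the minimum cut capacity equals the max flow.
In the residual graph, reachable from Plant: {Plant}.
Min-cut edges: Plant→P (11), Plant→Q (10); capacity 11 + 10 = 21.

21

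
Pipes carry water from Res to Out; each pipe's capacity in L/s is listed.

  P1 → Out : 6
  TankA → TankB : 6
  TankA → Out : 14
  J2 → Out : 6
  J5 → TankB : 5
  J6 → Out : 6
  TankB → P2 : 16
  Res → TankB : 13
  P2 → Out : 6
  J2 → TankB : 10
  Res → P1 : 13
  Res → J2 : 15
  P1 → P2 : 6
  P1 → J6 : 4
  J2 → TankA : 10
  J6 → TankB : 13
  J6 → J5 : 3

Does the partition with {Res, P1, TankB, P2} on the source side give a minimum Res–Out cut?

Given cut capacity: 15 + 4 + 6 + 6 = 31.
Augment Res→P1→Out: bottleneck 6, flow now 6.
Augment Res→J2→Out: bottleneck 6, flow now 12.
Augment Res→P1→J6→Out: bottleneck 4, flow now 16.
Augment Res→P1→P2→Out: bottleneck 3, flow now 19.
Augment Res→J2→TankA→Out: bottleneck 9, flow now 28.
Augment Res→TankB→P2→Out: bottleneck 3, flow now 31.
No augmenting path remains; maximum flow = 31.
Cut capacity 31 equals the max flow, so it is a minimum cut.

Yes — it is a minimum cut (capacity 31).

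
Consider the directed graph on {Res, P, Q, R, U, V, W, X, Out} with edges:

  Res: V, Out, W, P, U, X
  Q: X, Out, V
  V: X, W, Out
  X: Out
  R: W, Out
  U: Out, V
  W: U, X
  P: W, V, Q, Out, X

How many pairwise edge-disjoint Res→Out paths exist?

Assign every edge capacity 1; by Menger, the answer equals the max flow.
Path Res→Out (+1); total 1.
Path Res→P→Out (+1); total 2.
Path Res→U→Out (+1); total 3.
Path Res→V→Out (+1); total 4.
Path Res→X→Out (+1); total 5.
No residual Res→Out path; max flow = 5.
Certifying cut of size 5: {Res→Out, Res→P, U→Out, V→Out, X→Out}.

5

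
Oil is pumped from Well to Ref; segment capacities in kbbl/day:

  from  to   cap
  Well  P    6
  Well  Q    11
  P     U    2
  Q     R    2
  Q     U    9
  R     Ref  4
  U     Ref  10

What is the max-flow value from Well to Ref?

12

Augment Well→P→U→Ref: bottleneck 2, flow now 2.
Augment Well→Q→R→Ref: bottleneck 2, flow now 4.
Augment Well→Q→U→Ref: bottleneck 8, flow now 12.
No augmenting path remains; maximum flow = 12.
In the residual graph, reachable from Well: {Well, P, Q, U}.
Min-cut edges: Q→R (2), U→Ref (10); capacity 2 + 10 = 12.
This cut is saturated, so no flow can exceed 12.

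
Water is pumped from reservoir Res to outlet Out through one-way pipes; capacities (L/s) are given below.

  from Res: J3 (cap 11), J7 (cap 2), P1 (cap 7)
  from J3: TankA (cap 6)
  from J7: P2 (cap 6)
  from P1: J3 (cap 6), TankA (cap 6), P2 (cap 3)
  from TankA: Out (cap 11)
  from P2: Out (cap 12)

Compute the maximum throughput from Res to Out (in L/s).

Augment Res→J3→TankA→Out: bottleneck 6, flow now 6.
Augment Res→J7→P2→Out: bottleneck 2, flow now 8.
Augment Res→P1→TankA→Out: bottleneck 5, flow now 13.
Augment Res→P1→P2→Out: bottleneck 2, flow now 15.
No augmenting path remains; maximum flow = 15.
In the residual graph, reachable from Res: {Res, J3}.
Min-cut edges: Res→J7 (2), Res→P1 (7), J3→TankA (6); capacity 2 + 7 + 6 = 15.
This cut is saturated, so no flow can exceed 15.

15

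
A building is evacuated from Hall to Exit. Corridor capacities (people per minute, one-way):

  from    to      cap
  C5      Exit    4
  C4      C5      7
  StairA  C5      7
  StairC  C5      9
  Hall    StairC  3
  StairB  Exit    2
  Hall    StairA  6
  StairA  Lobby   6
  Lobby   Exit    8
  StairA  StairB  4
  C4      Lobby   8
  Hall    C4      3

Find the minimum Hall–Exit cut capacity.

12

Augment Hall→StairC→C5→Exit: bottleneck 3, flow now 3.
Augment Hall→StairA→Lobby→Exit: bottleneck 6, flow now 9.
Augment Hall→C4→Lobby→Exit: bottleneck 2, flow now 11.
Augment Hall→C4→C5→Exit: bottleneck 1, flow now 12.
No augmenting path remains; maximum flow = 12.
By max-flow min-cut, the minimum cut capacity equals the max flow.
In the residual graph, reachable from Hall: {Hall}.
Min-cut edges: Hall→StairC (3), Hall→StairA (6), Hall→C4 (3); capacity 3 + 6 + 3 = 12.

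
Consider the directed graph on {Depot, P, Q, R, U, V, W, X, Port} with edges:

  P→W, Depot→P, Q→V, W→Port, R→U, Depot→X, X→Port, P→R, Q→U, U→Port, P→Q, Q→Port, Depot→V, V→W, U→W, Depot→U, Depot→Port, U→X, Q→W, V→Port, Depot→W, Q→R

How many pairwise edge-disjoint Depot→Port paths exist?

Assign every edge capacity 1; by Menger, the answer equals the max flow.
Path Depot→Port (+1); total 1.
Path Depot→U→Port (+1); total 2.
Path Depot→V→Port (+1); total 3.
Path Depot→W→Port (+1); total 4.
Path Depot→X→Port (+1); total 5.
Path Depot→P→Q→Port (+1); total 6.
No residual Depot→Port path; max flow = 6.
Certifying cut of size 6: {Depot→P, Depot→Port, Depot→U, Depot→V, Depot→W, Depot→X}.

6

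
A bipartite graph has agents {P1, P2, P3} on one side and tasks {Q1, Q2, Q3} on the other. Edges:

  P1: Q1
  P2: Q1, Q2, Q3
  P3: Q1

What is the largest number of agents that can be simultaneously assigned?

2

Unit-capacity flow: source→left, listed edges, right→sink; max matching = max flow.
Augmenting path P1→Q1 (+1); matched 1.
Augmenting path P2→Q2 (+1); matched 2.
No augmenting path remains; maximum matching = 2.
König certificate: {P2, Q1} is a vertex cover of size 2 (every listed pair touches it), so no matching can be larger.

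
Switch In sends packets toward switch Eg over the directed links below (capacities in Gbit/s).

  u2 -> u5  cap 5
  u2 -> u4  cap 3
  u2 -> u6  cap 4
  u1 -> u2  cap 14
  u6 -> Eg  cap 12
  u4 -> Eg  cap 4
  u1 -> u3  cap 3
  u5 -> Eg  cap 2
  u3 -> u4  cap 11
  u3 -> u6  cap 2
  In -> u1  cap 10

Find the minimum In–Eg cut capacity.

10

Augment In→u1→u2→u4→Eg: bottleneck 3, flow now 3.
Augment In→u1→u2→u5→Eg: bottleneck 2, flow now 5.
Augment In→u1→u2→u6→Eg: bottleneck 4, flow now 9.
Augment In→u1→u3→u4→Eg: bottleneck 1, flow now 10.
No augmenting path remains; maximum flow = 10.
By max-flow min-cut, the minimum cut capacity equals the max flow.
In the residual graph, reachable from In: {In}.
Min-cut edges: In→u1 (10); capacity 10 = 10.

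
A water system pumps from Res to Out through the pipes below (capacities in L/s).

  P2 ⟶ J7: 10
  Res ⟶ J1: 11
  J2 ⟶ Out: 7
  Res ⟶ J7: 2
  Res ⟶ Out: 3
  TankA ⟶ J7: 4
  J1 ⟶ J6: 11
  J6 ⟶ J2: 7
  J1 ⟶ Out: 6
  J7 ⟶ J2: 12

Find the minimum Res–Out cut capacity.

Augment Res→Out: bottleneck 3, flow now 3.
Augment Res→J1→Out: bottleneck 6, flow now 9.
Augment Res→J7→J2→Out: bottleneck 2, flow now 11.
Augment Res→J1→J6→J2→Out: bottleneck 5, flow now 16.
No augmenting path remains; maximum flow = 16.
By max-flow min-cut, the minimum cut capacity equals the max flow.
In the residual graph, reachable from Res: {Res}.
Min-cut edges: Res→J1 (11), Res→J7 (2), Res→Out (3); capacity 11 + 2 + 3 = 16.

16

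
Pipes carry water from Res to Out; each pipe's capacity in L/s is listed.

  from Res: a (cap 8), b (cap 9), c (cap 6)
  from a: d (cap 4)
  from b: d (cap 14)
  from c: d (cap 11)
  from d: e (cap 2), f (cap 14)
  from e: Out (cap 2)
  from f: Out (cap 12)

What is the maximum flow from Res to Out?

Augment Res→a→d→e→Out: bottleneck 2, flow now 2.
Augment Res→a→d→f→Out: bottleneck 2, flow now 4.
Augment Res→b→d→f→Out: bottleneck 9, flow now 13.
Augment Res→c→d→f→Out: bottleneck 1, flow now 14.
No augmenting path remains; maximum flow = 14.
In the residual graph, reachable from Res: {Res, a, b, c, d, f}.
Min-cut edges: d→e (2), f→Out (12); capacity 2 + 12 = 14.
This cut is saturated, so no flow can exceed 14.

14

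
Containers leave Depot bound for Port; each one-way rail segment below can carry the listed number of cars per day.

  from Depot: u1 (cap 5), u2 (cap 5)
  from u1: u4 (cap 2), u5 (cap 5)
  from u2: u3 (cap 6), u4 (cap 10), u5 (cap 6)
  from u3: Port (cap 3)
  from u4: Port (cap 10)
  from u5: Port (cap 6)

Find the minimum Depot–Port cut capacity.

10

Augment Depot→u1→u4→Port: bottleneck 2, flow now 2.
Augment Depot→u1→u5→Port: bottleneck 3, flow now 5.
Augment Depot→u2→u3→Port: bottleneck 3, flow now 8.
Augment Depot→u2→u4→Port: bottleneck 2, flow now 10.
No augmenting path remains; maximum flow = 10.
By max-flow min-cut, the minimum cut capacity equals the max flow.
In the residual graph, reachable from Depot: {Depot}.
Min-cut edges: Depot→u1 (5), Depot→u2 (5); capacity 5 + 5 = 10.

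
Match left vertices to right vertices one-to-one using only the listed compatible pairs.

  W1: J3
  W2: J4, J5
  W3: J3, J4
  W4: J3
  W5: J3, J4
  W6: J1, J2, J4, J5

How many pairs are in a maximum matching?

Unit-capacity flow: source→left, listed edges, right→sink; max matching = max flow.
Augmenting path W1→J3 (+1); matched 1.
Augmenting path W2→J4 (+1); matched 2.
Augmenting path W6→J1 (+1); matched 3.
Augmenting path W3→J4→W2→J5 (+1); matched 4.
No augmenting path remains; maximum matching = 4.
König certificate: {W2, W6, J3, J4} is a vertex cover of size 4 (every listed pair touches it), so no matching can be larger.

4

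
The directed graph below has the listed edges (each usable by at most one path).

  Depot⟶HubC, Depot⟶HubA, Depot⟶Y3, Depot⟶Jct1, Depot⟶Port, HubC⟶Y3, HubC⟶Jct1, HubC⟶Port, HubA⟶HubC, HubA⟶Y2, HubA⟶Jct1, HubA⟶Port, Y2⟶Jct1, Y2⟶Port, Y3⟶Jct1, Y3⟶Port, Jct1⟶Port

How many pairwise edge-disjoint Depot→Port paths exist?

5

Assign every edge capacity 1; by Menger, the answer equals the max flow.
Path Depot→Port (+1); total 1.
Path Depot→HubC→Port (+1); total 2.
Path Depot→HubA→Port (+1); total 3.
Path Depot→Y3→Port (+1); total 4.
Path Depot→Jct1→Port (+1); total 5.
No residual Depot→Port path; max flow = 5.
Certifying cut of size 5: {Depot→HubA, Depot→HubC, Depot→Jct1, Depot→Port, Depot→Y3}.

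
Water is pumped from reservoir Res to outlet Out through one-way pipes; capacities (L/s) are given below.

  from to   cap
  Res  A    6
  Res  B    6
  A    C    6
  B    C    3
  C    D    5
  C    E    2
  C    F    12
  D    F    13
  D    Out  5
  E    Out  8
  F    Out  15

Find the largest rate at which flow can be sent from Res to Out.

9

Augment Res→A→C→D→Out: bottleneck 5, flow now 5.
Augment Res→A→C→E→Out: bottleneck 1, flow now 6.
Augment Res→B→C→E→Out: bottleneck 1, flow now 7.
Augment Res→B→C→F→Out: bottleneck 2, flow now 9.
No augmenting path remains; maximum flow = 9.
In the residual graph, reachable from Res: {Res, B}.
Min-cut edges: Res→A (6), B→C (3); capacity 6 + 3 = 9.
This cut is saturated, so no flow can exceed 9.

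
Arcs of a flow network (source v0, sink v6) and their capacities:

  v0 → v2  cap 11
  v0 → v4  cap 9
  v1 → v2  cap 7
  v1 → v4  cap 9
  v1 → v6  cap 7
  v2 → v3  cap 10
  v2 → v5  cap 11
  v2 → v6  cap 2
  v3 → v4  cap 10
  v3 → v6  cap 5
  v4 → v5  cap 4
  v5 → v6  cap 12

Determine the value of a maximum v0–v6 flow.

Augment v0→v2→v6: bottleneck 2, flow now 2.
Augment v0→v2→v3→v6: bottleneck 5, flow now 7.
Augment v0→v2→v5→v6: bottleneck 4, flow now 11.
Augment v0→v4→v5→v6: bottleneck 4, flow now 15.
No augmenting path remains; maximum flow = 15.
In the residual graph, reachable from v0: {v0, v4}.
Min-cut edges: v0→v2 (11), v4→v5 (4); capacity 11 + 4 = 15.
This cut is saturated, so no flow can exceed 15.

15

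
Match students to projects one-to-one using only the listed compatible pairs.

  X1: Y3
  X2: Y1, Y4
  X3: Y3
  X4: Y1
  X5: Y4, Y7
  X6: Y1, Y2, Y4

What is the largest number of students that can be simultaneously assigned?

5

Unit-capacity flow: source→left, listed edges, right→sink; max matching = max flow.
Augmenting path X1→Y3 (+1); matched 1.
Augmenting path X2→Y1 (+1); matched 2.
Augmenting path X5→Y4 (+1); matched 3.
Augmenting path X6→Y2 (+1); matched 4.
Augmenting path X4→Y1→X2→Y4→X5→Y7 (+1); matched 5.
No augmenting path remains; maximum matching = 5.
König certificate: {X2, X4, X5, X6, Y3} is a vertex cover of size 5 (every listed pair touches it), so no matching can be larger.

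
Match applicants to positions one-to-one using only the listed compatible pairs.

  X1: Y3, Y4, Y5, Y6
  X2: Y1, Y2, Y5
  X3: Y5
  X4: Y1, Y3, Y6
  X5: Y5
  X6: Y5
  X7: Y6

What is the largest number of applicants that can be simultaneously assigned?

5

Unit-capacity flow: source→left, listed edges, right→sink; max matching = max flow.
Augmenting path X1→Y3 (+1); matched 1.
Augmenting path X2→Y1 (+1); matched 2.
Augmenting path X3→Y5 (+1); matched 3.
Augmenting path X4→Y6 (+1); matched 4.
Augmenting path X7→Y6→X4→Y1→X2→Y2 (+1); matched 5.
No augmenting path remains; maximum matching = 5.
König certificate: {X1, X2, X4, X7, Y5} is a vertex cover of size 5 (every listed pair touches it), so no matching can be larger.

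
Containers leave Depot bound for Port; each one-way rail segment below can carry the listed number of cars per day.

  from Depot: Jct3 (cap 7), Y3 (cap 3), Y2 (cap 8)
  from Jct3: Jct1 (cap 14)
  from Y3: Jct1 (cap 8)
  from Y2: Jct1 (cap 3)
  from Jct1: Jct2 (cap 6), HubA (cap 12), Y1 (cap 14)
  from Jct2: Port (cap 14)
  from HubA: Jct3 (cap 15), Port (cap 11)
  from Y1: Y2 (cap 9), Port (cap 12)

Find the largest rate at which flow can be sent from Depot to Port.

Augment Depot→Jct3→Jct1→Jct2→Port: bottleneck 6, flow now 6.
Augment Depot→Jct3→Jct1→HubA→Port: bottleneck 1, flow now 7.
Augment Depot→Y3→Jct1→HubA→Port: bottleneck 3, flow now 10.
Augment Depot→Y2→Jct1→HubA→Port: bottleneck 3, flow now 13.
No augmenting path remains; maximum flow = 13.
In the residual graph, reachable from Depot: {Depot, Y2}.
Min-cut edges: Depot→Jct3 (7), Depot→Y3 (3), Y2→Jct1 (3); capacity 7 + 3 + 3 = 13.
This cut is saturated, so no flow can exceed 13.

13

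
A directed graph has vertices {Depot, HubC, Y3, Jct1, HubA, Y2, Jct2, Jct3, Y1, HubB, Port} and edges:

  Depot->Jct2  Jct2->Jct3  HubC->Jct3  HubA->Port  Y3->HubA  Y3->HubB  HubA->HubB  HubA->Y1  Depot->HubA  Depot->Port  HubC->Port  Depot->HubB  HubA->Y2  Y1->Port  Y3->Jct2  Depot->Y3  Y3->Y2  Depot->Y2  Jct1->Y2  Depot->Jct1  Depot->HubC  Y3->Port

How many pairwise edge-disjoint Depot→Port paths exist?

Assign every edge capacity 1; by Menger, the answer equals the max flow.
Path Depot→Port (+1); total 1.
Path Depot→HubC→Port (+1); total 2.
Path Depot→Y3→Port (+1); total 3.
Path Depot→HubA→Port (+1); total 4.
No residual Depot→Port path; max flow = 4.
Certifying cut of size 4: {Depot→HubA, Depot→HubC, Depot→Port, Depot→Y3}.

4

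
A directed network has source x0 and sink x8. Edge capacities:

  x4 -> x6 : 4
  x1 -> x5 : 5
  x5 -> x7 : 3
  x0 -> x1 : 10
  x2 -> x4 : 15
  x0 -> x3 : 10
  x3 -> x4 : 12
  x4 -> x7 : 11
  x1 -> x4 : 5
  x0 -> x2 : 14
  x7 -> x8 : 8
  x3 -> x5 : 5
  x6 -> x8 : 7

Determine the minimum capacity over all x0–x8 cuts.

Augment x0→x1→x4→x6→x8: bottleneck 4, flow now 4.
Augment x0→x1→x4→x7→x8: bottleneck 1, flow now 5.
Augment x0→x1→x5→x7→x8: bottleneck 3, flow now 8.
Augment x0→x2→x4→x7→x8: bottleneck 4, flow now 12.
No augmenting path remains; maximum flow = 12.
By max-flow min-cut, the minimum cut capacity equals the max flow.
In the residual graph, reachable from x0: {x0, x1, x2, x3, x4, x5, x7}.
Min-cut edges: x4→x6 (4), x7→x8 (8); capacity 4 + 8 = 12.

12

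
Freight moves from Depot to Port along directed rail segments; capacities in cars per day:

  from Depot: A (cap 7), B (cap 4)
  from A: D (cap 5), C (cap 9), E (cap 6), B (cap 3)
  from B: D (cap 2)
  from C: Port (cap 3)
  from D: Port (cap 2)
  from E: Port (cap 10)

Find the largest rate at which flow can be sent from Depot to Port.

Augment Depot→A→C→Port: bottleneck 3, flow now 3.
Augment Depot→A→D→Port: bottleneck 2, flow now 5.
Augment Depot→A→E→Port: bottleneck 2, flow now 7.
Augment Depot→B→D→A→E→Port: bottleneck 2, flow now 9. (uses reverse residual edge)
No augmenting path remains; maximum flow = 9.
In the residual graph, reachable from Depot: {Depot, B}.
Min-cut edges: Depot→A (7), B→D (2); capacity 7 + 2 = 9.
This cut is saturated, so no flow can exceed 9.

9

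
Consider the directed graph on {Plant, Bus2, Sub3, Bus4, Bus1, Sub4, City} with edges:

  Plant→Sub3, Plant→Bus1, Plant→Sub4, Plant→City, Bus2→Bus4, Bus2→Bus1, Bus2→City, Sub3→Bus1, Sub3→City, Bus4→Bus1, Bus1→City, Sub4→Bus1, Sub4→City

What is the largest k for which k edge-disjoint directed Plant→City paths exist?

Assign every edge capacity 1; by Menger, the answer equals the max flow.
Path Plant→City (+1); total 1.
Path Plant→Sub3→City (+1); total 2.
Path Plant→Bus1→City (+1); total 3.
Path Plant→Sub4→City (+1); total 4.
No residual Plant→City path; max flow = 4.
Certifying cut of size 4: {Plant→Bus1, Plant→City, Plant→Sub3, Plant→Sub4}.

4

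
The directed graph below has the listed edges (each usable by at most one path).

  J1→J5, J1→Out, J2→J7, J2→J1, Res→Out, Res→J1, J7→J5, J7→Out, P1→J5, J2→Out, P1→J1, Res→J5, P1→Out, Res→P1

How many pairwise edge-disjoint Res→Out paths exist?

Assign every edge capacity 1; by Menger, the answer equals the max flow.
Path Res→Out (+1); total 1.
Path Res→P1→Out (+1); total 2.
Path Res→J1→Out (+1); total 3.
No residual Res→Out path; max flow = 3.
Certifying cut of size 3: {Res→J1, Res→Out, Res→P1}.

3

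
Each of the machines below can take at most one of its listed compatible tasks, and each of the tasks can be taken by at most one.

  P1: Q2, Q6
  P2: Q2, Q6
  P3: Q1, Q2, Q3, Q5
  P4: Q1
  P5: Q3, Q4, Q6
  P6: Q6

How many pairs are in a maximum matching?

5

Unit-capacity flow: source→left, listed edges, right→sink; max matching = max flow.
Augmenting path P1→Q2 (+1); matched 1.
Augmenting path P2→Q6 (+1); matched 2.
Augmenting path P3→Q1 (+1); matched 3.
Augmenting path P5→Q3 (+1); matched 4.
Augmenting path P4→Q1→P3→Q5 (+1); matched 5.
No augmenting path remains; maximum matching = 5.
König certificate: {P3, P4, P5, Q2, Q6} is a vertex cover of size 5 (every listed pair touches it), so no matching can be larger.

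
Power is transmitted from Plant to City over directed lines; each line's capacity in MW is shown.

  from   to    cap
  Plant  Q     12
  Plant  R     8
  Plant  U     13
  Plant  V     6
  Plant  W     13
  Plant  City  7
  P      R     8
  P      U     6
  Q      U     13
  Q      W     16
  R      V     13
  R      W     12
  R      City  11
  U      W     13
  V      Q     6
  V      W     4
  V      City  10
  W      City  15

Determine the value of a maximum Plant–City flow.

Augment Plant→City: bottleneck 7, flow now 7.
Augment Plant→R→City: bottleneck 8, flow now 15.
Augment Plant→V→City: bottleneck 6, flow now 21.
Augment Plant→W→City: bottleneck 13, flow now 34.
Augment Plant→Q→W→City: bottleneck 2, flow now 36.
No augmenting path remains; maximum flow = 36.
In the residual graph, reachable from Plant: {Plant, Q, U, W}.
Min-cut edges: Plant→R (8), Plant→V (6), Plant→City (7), W→City (15); capacity 8 + 6 + 7 + 15 = 36.
This cut is saturated, so no flow can exceed 36.

36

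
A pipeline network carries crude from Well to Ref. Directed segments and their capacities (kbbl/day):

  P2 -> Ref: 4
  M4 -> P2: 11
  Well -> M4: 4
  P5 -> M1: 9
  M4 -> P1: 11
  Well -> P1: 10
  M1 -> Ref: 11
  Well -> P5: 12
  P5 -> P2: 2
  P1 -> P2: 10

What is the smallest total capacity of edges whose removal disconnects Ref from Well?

13

Augment Well→P5→P2→Ref: bottleneck 2, flow now 2.
Augment Well→P5→M1→Ref: bottleneck 9, flow now 11.
Augment Well→P1→P2→Ref: bottleneck 2, flow now 13.
No augmenting path remains; maximum flow = 13.
By max-flow min-cut, the minimum cut capacity equals the max flow.
In the residual graph, reachable from Well: {Well, P5, P1, M4, P2}.
Min-cut edges: P5→M1 (9), P2→Ref (4); capacity 9 + 4 = 13.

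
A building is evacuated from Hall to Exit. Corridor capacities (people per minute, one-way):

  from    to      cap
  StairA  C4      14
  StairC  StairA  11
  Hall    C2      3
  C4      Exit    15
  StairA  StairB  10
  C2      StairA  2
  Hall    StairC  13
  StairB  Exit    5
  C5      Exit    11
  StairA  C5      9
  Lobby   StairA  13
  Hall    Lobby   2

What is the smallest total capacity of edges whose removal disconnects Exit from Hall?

Augment Hall→C2→StairA→C5→Exit: bottleneck 2, flow now 2.
Augment Hall→Lobby→StairA→C5→Exit: bottleneck 2, flow now 4.
Augment Hall→StairC→StairA→C5→Exit: bottleneck 5, flow now 9.
Augment Hall→StairC→StairA→StairB→Exit: bottleneck 5, flow now 14.
Augment Hall→StairC→StairA→C4→Exit: bottleneck 1, flow now 15.
No augmenting path remains; maximum flow = 15.
By max-flow min-cut, the minimum cut capacity equals the max flow.
In the residual graph, reachable from Hall: {Hall, C2, StairC}.
Min-cut edges: Hall→Lobby (2), C2→StairA (2), StairC→StairA (11); capacity 2 + 2 + 11 = 15.

15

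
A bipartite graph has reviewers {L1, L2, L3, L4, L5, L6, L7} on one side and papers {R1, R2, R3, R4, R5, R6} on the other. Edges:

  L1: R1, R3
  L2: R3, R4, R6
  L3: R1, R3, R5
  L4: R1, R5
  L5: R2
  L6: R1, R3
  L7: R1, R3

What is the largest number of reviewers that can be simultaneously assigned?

Unit-capacity flow: source→left, listed edges, right→sink; max matching = max flow.
Augmenting path L1→R1 (+1); matched 1.
Augmenting path L2→R3 (+1); matched 2.
Augmenting path L3→R5 (+1); matched 3.
Augmenting path L5→R2 (+1); matched 4.
Augmenting path L6→R3→L2→R4 (+1); matched 5.
No augmenting path remains; maximum matching = 5.
König certificate: {L2, L5, R1, R3, R5} is a vertex cover of size 5 (every listed pair touches it), so no matching can be larger.

5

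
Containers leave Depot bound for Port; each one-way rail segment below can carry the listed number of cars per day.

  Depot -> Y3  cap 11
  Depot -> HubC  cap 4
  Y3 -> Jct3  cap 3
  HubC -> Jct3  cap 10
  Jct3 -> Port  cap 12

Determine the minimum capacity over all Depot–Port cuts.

Augment Depot→Y3→Jct3→Port: bottleneck 3, flow now 3.
Augment Depot→HubC→Jct3→Port: bottleneck 4, flow now 7.
No augmenting path remains; maximum flow = 7.
By max-flow min-cut, the minimum cut capacity equals the max flow.
In the residual graph, reachable from Depot: {Depot, Y3}.
Min-cut edges: Depot→HubC (4), Y3→Jct3 (3); capacity 4 + 3 = 7.

7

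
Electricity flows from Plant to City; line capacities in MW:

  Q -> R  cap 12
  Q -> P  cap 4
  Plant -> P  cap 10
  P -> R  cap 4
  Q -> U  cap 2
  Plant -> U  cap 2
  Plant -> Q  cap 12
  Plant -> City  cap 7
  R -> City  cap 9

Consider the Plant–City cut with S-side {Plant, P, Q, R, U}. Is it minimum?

Yes — it is a minimum cut (capacity 16).

Given cut capacity: 7 + 9 = 16.
Augment Plant→City: bottleneck 7, flow now 7.
Augment Plant→P→R→City: bottleneck 4, flow now 11.
Augment Plant→Q→R→City: bottleneck 5, flow now 16.
No augmenting path remains; maximum flow = 16.
Cut capacity 16 equals the max flow, so it is a minimum cut.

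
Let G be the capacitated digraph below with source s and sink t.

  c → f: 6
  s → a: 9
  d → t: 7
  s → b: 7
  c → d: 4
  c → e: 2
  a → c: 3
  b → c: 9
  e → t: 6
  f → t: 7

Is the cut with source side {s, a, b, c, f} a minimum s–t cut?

No — its capacity is 13, but the minimum cut has capacity 10.

Given cut capacity: 4 + 2 + 7 = 13.
Augment s→a→c→d→t: bottleneck 3, flow now 3.
Augment s→b→c→d→t: bottleneck 1, flow now 4.
Augment s→b→c→e→t: bottleneck 2, flow now 6.
Augment s→b→c→f→t: bottleneck 4, flow now 10.
No augmenting path remains; maximum flow = 10.
In the residual graph, reachable from s: {s, a}.
Min-cut edges: s→b (7), a→c (3); capacity 7 + 3 = 10.
Cut capacity 13 exceeds the max flow 10, so it is not minimum.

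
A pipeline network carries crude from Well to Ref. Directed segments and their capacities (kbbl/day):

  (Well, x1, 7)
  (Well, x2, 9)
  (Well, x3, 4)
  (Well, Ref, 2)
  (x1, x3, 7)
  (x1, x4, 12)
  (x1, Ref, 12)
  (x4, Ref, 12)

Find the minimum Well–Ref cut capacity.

Augment Well→Ref: bottleneck 2, flow now 2.
Augment Well→x1→Ref: bottleneck 7, flow now 9.
No augmenting path remains; maximum flow = 9.
By max-flow min-cut, the minimum cut capacity equals the max flow.
In the residual graph, reachable from Well: {Well, x2, x3}.
Min-cut edges: Well→x1 (7), Well→Ref (2); capacity 7 + 2 = 9.

9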